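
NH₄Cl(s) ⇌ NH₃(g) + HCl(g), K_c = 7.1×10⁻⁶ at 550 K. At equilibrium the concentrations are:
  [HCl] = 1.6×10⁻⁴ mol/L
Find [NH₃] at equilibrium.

(NH₄Cl is a pure solid — omitted from K_c.)
At equilibrium, K_c = [NH₃]·[HCl] = 7.1×10⁻⁶.
([NH₃])·(1.6×10⁻⁴) = 7.1×10⁻⁶
[NH₃] = 0.0444 = 0.044 mol/L

[NH₃] = 0.044 mol/L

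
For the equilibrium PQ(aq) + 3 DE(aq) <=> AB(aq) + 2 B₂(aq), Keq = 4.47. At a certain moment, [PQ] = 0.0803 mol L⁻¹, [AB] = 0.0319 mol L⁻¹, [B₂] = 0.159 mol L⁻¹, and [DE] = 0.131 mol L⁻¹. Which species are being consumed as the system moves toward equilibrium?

none (at equilibrium)

Q = [AB]·[B₂]² / ([PQ]·[DE]³) = (0.0319)·(0.159)² / ((0.0803)·(0.131)³) = 4.47
Q = 4.47 = Keq; the system is at equilibrium.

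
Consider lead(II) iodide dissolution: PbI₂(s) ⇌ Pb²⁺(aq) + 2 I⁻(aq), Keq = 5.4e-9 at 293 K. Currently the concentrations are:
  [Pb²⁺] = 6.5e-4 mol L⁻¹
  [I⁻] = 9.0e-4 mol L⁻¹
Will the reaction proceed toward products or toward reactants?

toward products

(PbI₂ is a pure solid — omitted from Q.)
Q = [Pb²⁺]·[I⁻]² = (6.5e-4)·(9.0e-4)² = 5.3e-10
Q = 5.3e-10 < Keq = 5.4e-9, so the forward reaction proceeds.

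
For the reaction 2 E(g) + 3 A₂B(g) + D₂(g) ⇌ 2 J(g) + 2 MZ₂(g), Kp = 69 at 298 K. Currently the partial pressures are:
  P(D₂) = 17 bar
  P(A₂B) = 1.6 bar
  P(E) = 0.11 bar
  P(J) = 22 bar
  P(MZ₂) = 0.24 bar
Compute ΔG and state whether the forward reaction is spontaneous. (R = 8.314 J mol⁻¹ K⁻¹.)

Qp = P(J)²·P(MZ₂)² / (P(E)²·P(A₂B)³·P(D₂)) = (22)²·(0.24)² / ((0.11)²·(1.6)³·(17)) = 33.1
ΔG = RT ln(Qp/Kp) = (8.314 J mol⁻¹ K⁻¹)(298 K) × ln(33.1/69)
   = (2.478 kJ/mol)(-0.7346) = -1.82 kJ/mol
ΔG < 0, so the forward reaction is spontaneous (proceeds forward).

ΔG = -1.82 kJ/mol; the forward reaction is spontaneous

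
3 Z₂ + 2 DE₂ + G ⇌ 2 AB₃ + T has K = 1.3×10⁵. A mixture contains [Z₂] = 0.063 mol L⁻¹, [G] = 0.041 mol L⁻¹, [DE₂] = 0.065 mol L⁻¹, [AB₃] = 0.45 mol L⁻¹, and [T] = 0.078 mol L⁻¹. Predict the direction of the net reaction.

reverse (toward reactants)

Q = [AB₃]²·[T] / ([Z₂]³·[DE₂]²·[G]) = (0.45)²·(0.078) / ((0.063)³·(0.065)²·(0.041)) = 3.6×10⁵
Q = 3.6×10⁵ > K = 1.3×10⁵, so the reverse reaction proceeds.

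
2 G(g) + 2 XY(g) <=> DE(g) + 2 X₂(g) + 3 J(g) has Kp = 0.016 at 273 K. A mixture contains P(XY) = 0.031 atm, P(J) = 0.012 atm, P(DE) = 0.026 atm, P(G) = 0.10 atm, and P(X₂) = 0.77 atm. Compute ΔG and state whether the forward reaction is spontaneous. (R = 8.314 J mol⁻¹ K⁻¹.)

ΔG = -3.98 kJ/mol; the forward reaction is spontaneous

Qp = P(DE)·P(X₂)²·P(J)³ / (P(G)²·P(XY)²) = (0.026)·(0.77)²·(0.012)³ / ((0.10)²·(0.031)²) = 0.00277
ΔG = RT ln(Qp/Kp) = (8.314 J mol⁻¹ K⁻¹)(273 K) × ln(0.00277/0.016)
   = (2.270 kJ/mol)(-1.754) = -3.98 kJ/mol
ΔG < 0, so the forward reaction is spontaneous (proceeds forward).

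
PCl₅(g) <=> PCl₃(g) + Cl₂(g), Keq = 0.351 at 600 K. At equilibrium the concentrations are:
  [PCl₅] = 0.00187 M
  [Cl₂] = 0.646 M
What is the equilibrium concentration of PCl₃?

[PCl₃] = 0.00102 M

At equilibrium, Keq = [PCl₃]·[Cl₂] / [PCl₅] = 0.351.
([PCl₃])·(0.646) / (0.00187) = 0.351
[PCl₃] = 0.00102 M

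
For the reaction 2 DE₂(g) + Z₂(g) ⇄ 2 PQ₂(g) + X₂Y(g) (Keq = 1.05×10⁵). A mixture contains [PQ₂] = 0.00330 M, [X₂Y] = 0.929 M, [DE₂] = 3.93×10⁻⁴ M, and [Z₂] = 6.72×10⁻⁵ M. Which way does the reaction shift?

toward reactants

Q = [PQ₂]²·[X₂Y] / ([DE₂]²·[Z₂]) = (0.00330)²·(0.929) / ((3.93×10⁻⁴)²·(6.72×10⁻⁵)) = 9.75×10⁵
Q = 9.75×10⁵ > Keq = 1.05×10⁵, so the reverse reaction proceeds.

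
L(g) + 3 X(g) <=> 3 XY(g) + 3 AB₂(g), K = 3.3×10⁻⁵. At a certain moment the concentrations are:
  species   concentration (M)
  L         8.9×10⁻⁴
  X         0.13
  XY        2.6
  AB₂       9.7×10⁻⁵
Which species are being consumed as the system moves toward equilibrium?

Q = [XY]³·[AB₂]³ / ([L]·[X]³) = (2.6)³·(9.7×10⁻⁵)³ / ((8.9×10⁻⁴)·(0.13)³) = 8.2×10⁻⁶
Q = 8.2×10⁻⁶ < K = 3.3×10⁻⁵: net forward reaction.

L, X (reactants)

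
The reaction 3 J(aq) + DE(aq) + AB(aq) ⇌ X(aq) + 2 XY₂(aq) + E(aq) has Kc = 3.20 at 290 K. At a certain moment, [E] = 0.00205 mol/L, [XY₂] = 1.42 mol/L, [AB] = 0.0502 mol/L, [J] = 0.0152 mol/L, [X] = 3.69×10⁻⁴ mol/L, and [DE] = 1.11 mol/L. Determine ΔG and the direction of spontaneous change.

Qc = [X]·[XY₂]²·[E] / ([J]³·[DE]·[AB]) = (3.69×10⁻⁴)·(1.42)²·(0.00205) / ((0.0152)³·(1.11)·(0.0502)) = 7.79
ΔG = RT ln(Qc/Kc) = (8.314 J mol⁻¹ K⁻¹)(290 K) × ln(7.79/3.20)
   = (2.411 kJ/mol)(0.8897) = 2.15 kJ/mol
ΔG > 0, so the forward reaction is non-spontaneous (proceeds in reverse).

ΔG = 2.15 kJ/mol; the forward reaction is non-spontaneous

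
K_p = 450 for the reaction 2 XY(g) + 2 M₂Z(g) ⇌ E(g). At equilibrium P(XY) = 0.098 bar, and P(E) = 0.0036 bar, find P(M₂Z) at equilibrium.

P(M₂Z) = 0.029 bar

At equilibrium, K_p = P(E) / (P(XY)²·P(M₂Z)²) = 450.
(0.0036) / ((0.098)²·(P(M₂Z))²) = 450
P(M₂Z)² = 8.33×10⁻⁴ ⇒ P(M₂Z) = 0.029 bar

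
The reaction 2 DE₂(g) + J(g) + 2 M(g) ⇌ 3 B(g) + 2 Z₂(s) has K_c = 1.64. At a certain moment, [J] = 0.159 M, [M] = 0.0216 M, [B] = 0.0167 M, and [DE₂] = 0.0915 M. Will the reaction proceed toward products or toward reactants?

in the reverse direction

(Z₂ is a pure solid — omitted from Q_c.)
Q_c = [B]³ / ([DE₂]²·[J]·[M]²) = (0.0167)³ / ((0.0915)²·(0.159)·(0.0216)²) = 7.50
Q_c = 7.50 > K_c = 1.64, so the reverse reaction proceeds.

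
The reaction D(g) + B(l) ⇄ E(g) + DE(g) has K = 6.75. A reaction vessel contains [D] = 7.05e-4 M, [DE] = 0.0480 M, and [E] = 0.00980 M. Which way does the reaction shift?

in the forward direction

(B is a pure liquid — omitted from Q.)
Q = [E]·[DE] / [D] = (0.00980)·(0.0480) / (7.05e-4) = 0.667
Q = 0.667 < K = 6.75, so the forward reaction proceeds.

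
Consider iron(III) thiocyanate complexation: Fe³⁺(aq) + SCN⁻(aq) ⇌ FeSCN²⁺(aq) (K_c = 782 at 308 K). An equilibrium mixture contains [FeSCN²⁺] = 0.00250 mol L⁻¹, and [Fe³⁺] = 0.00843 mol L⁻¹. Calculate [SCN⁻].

[SCN⁻] = 3.79e-4 mol L⁻¹

At equilibrium, K_c = [FeSCN²⁺] / ([Fe³⁺]·[SCN⁻]) = 782.
(0.00250) / ((0.00843)·([SCN⁻])) = 782
[SCN⁻] = 3.79e-4 mol L⁻¹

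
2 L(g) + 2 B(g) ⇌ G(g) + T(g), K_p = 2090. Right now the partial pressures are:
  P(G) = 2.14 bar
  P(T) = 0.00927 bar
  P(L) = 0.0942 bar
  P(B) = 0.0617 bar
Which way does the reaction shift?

toward products

Q_p = P(G)·P(T) / (P(L)²·P(B)²) = (2.14)·(0.00927) / ((0.0942)²·(0.0617)²) = 587
Q_p = 587 < K_p = 2090, so the forward reaction proceeds.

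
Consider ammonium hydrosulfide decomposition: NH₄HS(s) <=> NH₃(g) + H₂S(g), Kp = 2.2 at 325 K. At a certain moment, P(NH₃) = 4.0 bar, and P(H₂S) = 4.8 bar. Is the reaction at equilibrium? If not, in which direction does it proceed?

(NH₄HS is a pure solid — omitted from Qp.)
Qp = P(NH₃)·P(H₂S) = (4.0)·(4.8) = 19
Qp = 19 > Kp = 2.2, so the reverse reaction proceeds.

toward reactants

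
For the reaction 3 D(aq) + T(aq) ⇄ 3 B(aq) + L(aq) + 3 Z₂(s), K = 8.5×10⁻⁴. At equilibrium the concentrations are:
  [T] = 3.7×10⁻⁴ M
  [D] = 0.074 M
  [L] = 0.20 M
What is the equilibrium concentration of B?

[B] = 8.6×10⁻⁴ M

(Z₂ is a pure solid — omitted from K.)
At equilibrium, K = [B]³·[L] / ([D]³·[T]) = 8.5×10⁻⁴.
([B])³·(0.20) / ((0.074)³·(3.7×10⁻⁴)) = 8.5×10⁻⁴
[B]³ = 6.37×10⁻¹⁰ ⇒ [B] = 8.6×10⁻⁴ M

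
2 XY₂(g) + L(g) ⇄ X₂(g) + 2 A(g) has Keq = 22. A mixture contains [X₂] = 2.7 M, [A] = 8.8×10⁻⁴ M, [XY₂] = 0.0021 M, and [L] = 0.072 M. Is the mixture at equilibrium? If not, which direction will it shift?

Q = [X₂]·[A]² / ([XY₂]²·[L]) = (2.7)·(8.8×10⁻⁴)² / ((0.0021)²·(0.072)) = 6.6
Q = 6.6 < Keq = 22: net forward reaction.

no; Q < K, reaction proceeds forward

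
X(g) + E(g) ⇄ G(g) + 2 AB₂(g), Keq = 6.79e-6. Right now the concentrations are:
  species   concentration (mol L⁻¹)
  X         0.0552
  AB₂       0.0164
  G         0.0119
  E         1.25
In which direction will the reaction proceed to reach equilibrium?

to the left

Q = [G]·[AB₂]² / ([X]·[E]) = (0.0119)·(0.0164)² / ((0.0552)·(1.25)) = 4.64e-5
Q = 4.64e-5 > Keq = 6.79e-6, so the reverse reaction proceeds.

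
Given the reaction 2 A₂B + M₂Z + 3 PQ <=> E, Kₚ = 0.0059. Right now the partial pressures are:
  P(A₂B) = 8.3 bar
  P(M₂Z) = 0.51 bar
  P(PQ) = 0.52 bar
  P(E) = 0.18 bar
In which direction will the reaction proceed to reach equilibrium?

Qₚ = P(E) / (P(A₂B)²·P(M₂Z)·P(PQ)³) = (0.18) / ((8.3)²·(0.51)·(0.52)³) = 0.036
Qₚ = 0.036 > Kₚ = 0.0059, so the reverse reaction proceeds.

toward reactants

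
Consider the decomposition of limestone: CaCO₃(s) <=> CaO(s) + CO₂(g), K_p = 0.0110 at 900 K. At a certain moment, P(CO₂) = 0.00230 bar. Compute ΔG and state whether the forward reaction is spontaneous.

(CaCO₃, CaO are pure solids — omitted from Q_p.)
Q_p = P(CO₂) = 0.00230
ΔG = RT ln(Q_p/K_p) = (8.314 J mol⁻¹ K⁻¹)(900 K) × ln(0.00230/0.0110)
   = (7.483 kJ/mol)(-1.565) = -11.7 kJ/mol
ΔG < 0, so the forward reaction is spontaneous (proceeds forward).

ΔG = -11.7 kJ/mol; the forward reaction is spontaneous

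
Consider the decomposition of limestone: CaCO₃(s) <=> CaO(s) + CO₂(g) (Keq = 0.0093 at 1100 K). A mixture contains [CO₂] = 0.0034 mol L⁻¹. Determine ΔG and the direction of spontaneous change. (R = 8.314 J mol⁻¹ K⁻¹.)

ΔG = -9.20 kJ/mol; the forward reaction is spontaneous

(CaCO₃, CaO are pure solids — omitted from Q.)
Q = [CO₂] = 0.00340
ΔG = RT ln(Q/Keq) = (8.314 J mol⁻¹ K⁻¹)(1100 K) × ln(0.00340/0.0093)
   = (9.145 kJ/mol)(-1.006) = -9.20 kJ/mol
ΔG < 0, so the forward reaction is spontaneous (proceeds forward).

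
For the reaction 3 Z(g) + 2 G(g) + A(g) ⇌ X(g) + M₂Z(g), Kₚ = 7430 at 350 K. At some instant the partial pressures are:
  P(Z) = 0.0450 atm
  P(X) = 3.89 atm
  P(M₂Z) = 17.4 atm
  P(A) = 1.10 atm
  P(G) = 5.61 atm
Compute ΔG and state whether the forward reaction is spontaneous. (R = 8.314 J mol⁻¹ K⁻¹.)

ΔG = 3.09 kJ/mol; the forward reaction is non-spontaneous

Qₚ = P(X)·P(M₂Z) / (P(Z)³·P(G)²·P(A)) = (3.89)·(17.4) / ((0.0450)³·(5.61)²·(1.10)) = 21500
ΔG = RT ln(Qₚ/Kₚ) = (8.314 J mol⁻¹ K⁻¹)(350 K) × ln(21500/7430)
   = (2.910 kJ/mol)(1.063) = 3.09 kJ/mol
ΔG > 0, so the forward reaction is non-spontaneous (proceeds in reverse).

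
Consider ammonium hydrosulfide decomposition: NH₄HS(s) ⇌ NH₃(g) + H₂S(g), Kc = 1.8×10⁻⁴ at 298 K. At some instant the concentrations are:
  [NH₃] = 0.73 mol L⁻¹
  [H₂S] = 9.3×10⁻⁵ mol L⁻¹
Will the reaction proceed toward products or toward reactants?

(NH₄HS is a pure solid — omitted from Qc.)
Qc = [NH₃]·[H₂S] = (0.73)·(9.3×10⁻⁵) = 6.8×10⁻⁵
Qc = 6.8×10⁻⁵ < Kc = 1.8×10⁻⁴, so the forward reaction proceeds.

in the forward direction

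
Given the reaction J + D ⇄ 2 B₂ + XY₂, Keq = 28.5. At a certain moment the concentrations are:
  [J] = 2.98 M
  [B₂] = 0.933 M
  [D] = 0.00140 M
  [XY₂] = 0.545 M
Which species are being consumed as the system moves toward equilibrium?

B₂, XY₂ (products)

Q = [B₂]²·[XY₂] / ([J]·[D]) = (0.933)²·(0.545) / ((2.98)·(0.00140)) = 114
Q = 114 > Keq = 28.5: net reverse reaction.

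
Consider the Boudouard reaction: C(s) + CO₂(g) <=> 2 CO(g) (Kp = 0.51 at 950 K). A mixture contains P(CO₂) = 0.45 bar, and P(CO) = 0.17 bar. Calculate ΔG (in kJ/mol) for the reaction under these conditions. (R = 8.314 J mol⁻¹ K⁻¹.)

ΔG = -16.4 kJ/mol

(C is a pure solid — omitted from Qp.)
Qp = P(CO)² / P(CO₂) = (0.17)² / (0.45) = 0.0642
ΔG = RT ln(Qp/Kp) = (8.314 J mol⁻¹ K⁻¹)(950 K) × ln(0.0642/0.51)
   = (7.898 kJ/mol)(-2.072) = -16.4 kJ/mol
ΔG < 0, so the forward reaction is spontaneous (proceeds forward).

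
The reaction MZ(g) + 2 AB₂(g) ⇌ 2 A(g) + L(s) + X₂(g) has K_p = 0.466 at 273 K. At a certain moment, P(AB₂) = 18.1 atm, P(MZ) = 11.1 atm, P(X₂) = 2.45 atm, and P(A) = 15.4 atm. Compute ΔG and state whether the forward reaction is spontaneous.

(L is a pure solid — omitted from Q_p.)
Q_p = P(A)²·P(X₂) / (P(MZ)·P(AB₂)²) = (15.4)²·(2.45) / ((11.1)·(18.1)²) = 0.160
ΔG = RT ln(Q_p/K_p) = (8.314 J mol⁻¹ K⁻¹)(273 K) × ln(0.160/0.466)
   = (2.270 kJ/mol)(-1.069) = -2.43 kJ/mol
ΔG < 0, so the forward reaction is spontaneous (proceeds forward).

ΔG = -2.43 kJ/mol; the forward reaction is spontaneous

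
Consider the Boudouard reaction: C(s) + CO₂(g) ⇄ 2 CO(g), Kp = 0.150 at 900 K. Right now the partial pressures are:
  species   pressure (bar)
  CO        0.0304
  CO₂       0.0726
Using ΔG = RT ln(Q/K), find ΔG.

(C is a pure solid — omitted from Qp.)
Qp = P(CO)² / P(CO₂) = (0.0304)² / (0.0726) = 0.0127
ΔG = RT ln(Qp/Kp) = (8.314 J mol⁻¹ K⁻¹)(900 K) × ln(0.0127/0.150)
   = (7.483 kJ/mol)(-2.469) = -18.5 kJ/mol
ΔG < 0, so the forward reaction is spontaneous (proceeds forward).

ΔG = -18.5 kJ/mol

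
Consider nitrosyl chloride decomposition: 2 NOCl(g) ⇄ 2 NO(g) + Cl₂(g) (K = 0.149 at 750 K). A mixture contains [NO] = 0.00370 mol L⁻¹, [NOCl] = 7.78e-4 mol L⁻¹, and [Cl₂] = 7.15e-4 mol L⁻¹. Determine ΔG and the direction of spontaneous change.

Q = [NO]²·[Cl₂] / [NOCl]² = (0.00370)²·(7.15e-4) / (7.78e-4)² = 0.0162
ΔG = RT ln(Q/K) = (8.314 J mol⁻¹ K⁻¹)(750 K) × ln(0.0162/0.149)
   = (6.236 kJ/mol)(-2.219) = -13.8 kJ/mol
ΔG < 0, so the forward reaction is spontaneous (proceeds forward).

ΔG = -13.8 kJ/mol; the forward reaction is spontaneous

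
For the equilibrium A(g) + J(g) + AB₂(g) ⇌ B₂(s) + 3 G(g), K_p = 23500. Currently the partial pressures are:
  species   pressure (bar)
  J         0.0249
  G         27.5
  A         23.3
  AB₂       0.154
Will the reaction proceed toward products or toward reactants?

toward reactants

(B₂ is a pure solid — omitted from Q_p.)
Q_p = P(G)³ / (P(A)·P(J)·P(AB₂)) = (27.5)³ / ((23.3)·(0.0249)·(0.154)) = 2.33e5
Q_p = 2.33e5 > K_p = 23500, so the reverse reaction proceeds.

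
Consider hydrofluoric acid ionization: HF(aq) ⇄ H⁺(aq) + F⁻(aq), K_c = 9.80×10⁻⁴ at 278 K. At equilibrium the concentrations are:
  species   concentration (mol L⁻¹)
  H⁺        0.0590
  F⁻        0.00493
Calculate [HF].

At equilibrium, K_c = [H⁺]·[F⁻] / [HF] = 9.80×10⁻⁴.
(0.0590)·(0.00493) / ([HF]) = 9.80×10⁻⁴
[HF] = 0.297 mol L⁻¹

[HF] = 0.297 mol L⁻¹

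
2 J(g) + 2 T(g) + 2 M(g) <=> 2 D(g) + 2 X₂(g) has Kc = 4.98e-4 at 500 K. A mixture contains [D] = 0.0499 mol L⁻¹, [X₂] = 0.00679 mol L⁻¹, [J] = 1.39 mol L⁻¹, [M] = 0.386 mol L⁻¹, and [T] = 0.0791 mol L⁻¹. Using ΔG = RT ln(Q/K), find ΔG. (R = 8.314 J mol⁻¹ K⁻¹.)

Qc = [D]²·[X₂]² / ([J]²·[T]²·[M]²) = (0.0499)²·(0.00679)² / ((1.39)²·(0.0791)²·(0.386)²) = 6.37e-5
ΔG = RT ln(Qc/Kc) = (8.314 J mol⁻¹ K⁻¹)(500 K) × ln(6.37e-5/4.98e-4)
   = (4.157 kJ/mol)(-2.056) = -8.55 kJ/mol
ΔG < 0, so the forward reaction is spontaneous (proceeds forward).

ΔG = -8.55 kJ/mol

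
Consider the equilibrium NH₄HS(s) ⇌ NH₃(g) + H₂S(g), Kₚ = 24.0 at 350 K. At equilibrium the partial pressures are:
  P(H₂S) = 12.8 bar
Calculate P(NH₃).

(NH₄HS is a pure solid — omitted from Kₚ.)
At equilibrium, Kₚ = P(NH₃)·P(H₂S) = 24.0.
(P(NH₃))·(12.8) = 24.0
P(NH₃) = 1.88 bar

P(NH₃) = 1.88 bar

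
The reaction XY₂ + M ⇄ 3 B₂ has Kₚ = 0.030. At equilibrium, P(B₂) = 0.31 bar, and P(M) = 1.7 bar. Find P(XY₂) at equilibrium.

P(XY₂) = 0.58 bar

At equilibrium, Kₚ = P(B₂)³ / (P(XY₂)·P(M)) = 0.030.
(0.31)³ / ((P(XY₂))·(1.7)) = 0.030
P(XY₂) = 0.584 = 0.58 bar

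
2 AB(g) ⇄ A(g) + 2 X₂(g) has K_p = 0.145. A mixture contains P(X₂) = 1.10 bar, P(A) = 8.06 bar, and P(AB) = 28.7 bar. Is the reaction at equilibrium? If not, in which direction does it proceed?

forward (toward products)

Q_p = P(A)·P(X₂)² / P(AB)² = (8.06)·(1.10)² / (28.7)² = 0.0118
Q_p = 0.0118 < K_p = 0.145, so the forward reaction proceeds.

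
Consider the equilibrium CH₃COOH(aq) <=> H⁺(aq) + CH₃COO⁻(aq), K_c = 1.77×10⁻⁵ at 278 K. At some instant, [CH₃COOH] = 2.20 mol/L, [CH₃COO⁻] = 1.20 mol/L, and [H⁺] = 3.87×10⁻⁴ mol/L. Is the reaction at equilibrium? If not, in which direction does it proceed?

Q_c = [H⁺]·[CH₃COO⁻] / [CH₃COOH] = (3.87×10⁻⁴)·(1.20) / (2.20) = 2.11×10⁻⁴
Q_c = 2.11×10⁻⁴ > K_c = 1.77×10⁻⁵, so the reverse reaction proceeds.

toward reactants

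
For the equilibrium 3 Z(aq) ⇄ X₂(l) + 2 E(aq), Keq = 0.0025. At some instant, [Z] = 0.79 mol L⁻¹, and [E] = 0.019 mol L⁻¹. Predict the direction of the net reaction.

(X₂ is a pure liquid — omitted from Q.)
Q = [E]² / [Z]³ = (0.019)² / (0.79)³ = 7.3×10⁻⁴
Q = 7.3×10⁻⁴ < Keq = 0.0025, so the forward reaction proceeds.

in the forward direction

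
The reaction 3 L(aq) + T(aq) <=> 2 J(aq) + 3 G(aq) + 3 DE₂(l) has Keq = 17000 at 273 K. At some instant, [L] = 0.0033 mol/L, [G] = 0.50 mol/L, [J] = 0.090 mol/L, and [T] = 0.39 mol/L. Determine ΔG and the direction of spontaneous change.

ΔG = 3.28 kJ/mol; the forward reaction is non-spontaneous

(DE₂ is a pure liquid — omitted from Q.)
Q = [J]²·[G]³ / ([L]³·[T]) = (0.090)²·(0.50)³ / ((0.0033)³·(0.39)) = 72200
ΔG = RT ln(Q/Keq) = (8.314 J mol⁻¹ K⁻¹)(273 K) × ln(72200/17000)
   = (2.270 kJ/mol)(1.446) = 3.28 kJ/mol
ΔG > 0, so the forward reaction is non-spontaneous (proceeds in reverse).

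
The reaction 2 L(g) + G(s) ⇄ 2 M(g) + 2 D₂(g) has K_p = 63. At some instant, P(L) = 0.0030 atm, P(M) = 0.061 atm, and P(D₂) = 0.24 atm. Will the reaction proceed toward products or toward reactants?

forward (toward products)

(G is a pure solid — omitted from Q_p.)
Q_p = P(M)²·P(D₂)² / P(L)² = (0.061)²·(0.24)² / (0.0030)² = 24
Q_p = 24 < K_p = 63, so the forward reaction proceeds.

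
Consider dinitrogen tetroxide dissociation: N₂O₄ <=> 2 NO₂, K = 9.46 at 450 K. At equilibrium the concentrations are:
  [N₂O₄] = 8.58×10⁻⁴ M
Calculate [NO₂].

At equilibrium, K = [NO₂]² / [N₂O₄] = 9.46.
([NO₂])² / (8.58×10⁻⁴) = 9.46
[NO₂]² = 0.00812 ⇒ [NO₂] = 0.0901 M

[NO₂] = 0.0901 M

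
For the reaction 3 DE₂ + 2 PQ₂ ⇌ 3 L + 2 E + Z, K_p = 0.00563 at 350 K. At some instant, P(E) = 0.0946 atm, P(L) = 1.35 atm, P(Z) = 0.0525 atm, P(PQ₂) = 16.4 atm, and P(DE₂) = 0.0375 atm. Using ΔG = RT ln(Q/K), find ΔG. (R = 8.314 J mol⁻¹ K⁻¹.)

ΔG = 7.78 kJ/mol

Q_p = P(L)³·P(E)²·P(Z) / (P(DE₂)³·P(PQ₂)²) = (1.35)³·(0.0946)²·(0.0525) / ((0.0375)³·(16.4)²) = 0.0815
ΔG = RT ln(Q_p/K_p) = (8.314 J mol⁻¹ K⁻¹)(350 K) × ln(0.0815/0.00563)
   = (2.910 kJ/mol)(2.672) = 7.78 kJ/mol
ΔG > 0, so the forward reaction is non-spontaneous (proceeds in reverse).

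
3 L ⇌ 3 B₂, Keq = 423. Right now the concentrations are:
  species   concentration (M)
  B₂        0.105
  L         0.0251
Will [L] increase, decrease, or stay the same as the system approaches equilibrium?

decrease

Q = [B₂]³ / [L]³ = (0.105)³ / (0.0251)³ = 73.2
Q = 73.2 < Keq = 423: net forward reaction.
L is a reactant, so it decreases.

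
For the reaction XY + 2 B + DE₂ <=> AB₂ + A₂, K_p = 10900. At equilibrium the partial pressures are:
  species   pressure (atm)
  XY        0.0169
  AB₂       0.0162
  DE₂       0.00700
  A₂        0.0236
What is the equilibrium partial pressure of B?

P(B) = 0.0172 atm

At equilibrium, K_p = P(AB₂)·P(A₂) / (P(XY)·P(B)²·P(DE₂)) = 10900.
(0.0162)·(0.0236) / ((0.0169)·(P(B))²·(0.00700)) = 10900
P(B)² = 2.96e-4 ⇒ P(B) = 0.0172 atm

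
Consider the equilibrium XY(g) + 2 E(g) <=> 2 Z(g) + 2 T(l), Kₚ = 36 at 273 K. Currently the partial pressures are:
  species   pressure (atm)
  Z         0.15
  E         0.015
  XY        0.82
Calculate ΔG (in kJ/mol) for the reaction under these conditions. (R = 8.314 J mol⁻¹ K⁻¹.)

(T is a pure liquid — omitted from Qₚ.)
Qₚ = P(Z)² / (P(XY)·P(E)²) = (0.15)² / ((0.82)·(0.015)²) = 122
ΔG = RT ln(Qₚ/Kₚ) = (8.314 J mol⁻¹ K⁻¹)(273 K) × ln(122/36)
   = (2.270 kJ/mol)(1.221) = 2.77 kJ/mol
ΔG > 0, so the forward reaction is non-spontaneous (proceeds in reverse).

ΔG = 2.77 kJ/mol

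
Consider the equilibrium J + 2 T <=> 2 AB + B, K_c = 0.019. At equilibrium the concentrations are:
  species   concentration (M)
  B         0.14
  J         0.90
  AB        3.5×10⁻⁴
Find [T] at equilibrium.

[T] = 0.0010 M

At equilibrium, K_c = [AB]²·[B] / ([J]·[T]²) = 0.019.
(3.5×10⁻⁴)²·(0.14) / ((0.90)·([T])²) = 0.019
[T]² = 1.00×10⁻⁶ ⇒ [T] = 0.0010 M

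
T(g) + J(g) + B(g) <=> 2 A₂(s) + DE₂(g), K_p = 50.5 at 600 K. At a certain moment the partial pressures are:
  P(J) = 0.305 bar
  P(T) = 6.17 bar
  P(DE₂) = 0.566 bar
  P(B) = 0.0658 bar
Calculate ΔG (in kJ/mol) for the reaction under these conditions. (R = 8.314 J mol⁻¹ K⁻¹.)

ΔG = -12.0 kJ/mol

(A₂ is a pure solid — omitted from Q_p.)
Q_p = P(DE₂) / (P(T)·P(J)·P(B)) = (0.566) / ((6.17)·(0.305)·(0.0658)) = 4.57
ΔG = RT ln(Q_p/K_p) = (8.314 J mol⁻¹ K⁻¹)(600 K) × ln(4.57/50.5)
   = (4.988 kJ/mol)(-2.402) = -12.0 kJ/mol
ΔG < 0, so the forward reaction is spontaneous (proceeds forward).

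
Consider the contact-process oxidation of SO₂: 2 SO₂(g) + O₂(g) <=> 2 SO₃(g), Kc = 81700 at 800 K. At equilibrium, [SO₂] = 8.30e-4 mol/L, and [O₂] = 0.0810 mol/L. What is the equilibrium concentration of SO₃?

At equilibrium, Kc = [SO₃]² / ([SO₂]²·[O₂]) = 81700.
([SO₃])² / ((8.30e-4)²·(0.0810)) = 81700
[SO₃]² = 0.00456 ⇒ [SO₃] = 0.0675 mol/L

[SO₃] = 0.0675 mol/L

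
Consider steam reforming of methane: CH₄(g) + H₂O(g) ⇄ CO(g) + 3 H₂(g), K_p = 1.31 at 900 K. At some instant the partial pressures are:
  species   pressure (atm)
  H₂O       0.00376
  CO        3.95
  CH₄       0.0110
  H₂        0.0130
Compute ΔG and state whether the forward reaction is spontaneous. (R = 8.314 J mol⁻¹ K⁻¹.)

ΔG = -13.7 kJ/mol; the forward reaction is spontaneous

Q_p = P(CO)·P(H₂)³ / (P(CH₄)·P(H₂O)) = (3.95)·(0.0130)³ / ((0.0110)·(0.00376)) = 0.210
ΔG = RT ln(Q_p/K_p) = (8.314 J mol⁻¹ K⁻¹)(900 K) × ln(0.210/1.31)
   = (7.483 kJ/mol)(-1.831) = -13.7 kJ/mol
ΔG < 0, so the forward reaction is spontaneous (proceeds forward).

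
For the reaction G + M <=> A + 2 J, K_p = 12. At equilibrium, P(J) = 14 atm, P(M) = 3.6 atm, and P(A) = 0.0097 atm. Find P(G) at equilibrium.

P(G) = 0.044 atm

At equilibrium, K_p = P(A)·P(J)² / (P(G)·P(M)) = 12.
(0.0097)·(14)² / ((P(G))·(3.6)) = 12
P(G) = 0.0440 = 0.044 atm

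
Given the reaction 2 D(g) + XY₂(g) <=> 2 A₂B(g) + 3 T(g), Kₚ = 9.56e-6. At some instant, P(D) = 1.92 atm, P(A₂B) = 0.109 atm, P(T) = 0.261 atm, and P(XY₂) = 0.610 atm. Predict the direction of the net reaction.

reverse (toward reactants)

Qₚ = P(A₂B)²·P(T)³ / (P(D)²·P(XY₂)) = (0.109)²·(0.261)³ / ((1.92)²·(0.610)) = 9.39e-5
Qₚ = 9.39e-5 > Kₚ = 9.56e-6, so the reverse reaction proceeds.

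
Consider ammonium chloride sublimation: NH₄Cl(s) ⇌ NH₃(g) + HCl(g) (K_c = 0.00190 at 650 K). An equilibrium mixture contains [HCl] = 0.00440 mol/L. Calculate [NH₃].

(NH₄Cl is a pure solid — omitted from K_c.)
At equilibrium, K_c = [NH₃]·[HCl] = 0.00190.
([NH₃])·(0.00440) = 0.00190
[NH₃] = 0.432 mol/L

[NH₃] = 0.432 mol/L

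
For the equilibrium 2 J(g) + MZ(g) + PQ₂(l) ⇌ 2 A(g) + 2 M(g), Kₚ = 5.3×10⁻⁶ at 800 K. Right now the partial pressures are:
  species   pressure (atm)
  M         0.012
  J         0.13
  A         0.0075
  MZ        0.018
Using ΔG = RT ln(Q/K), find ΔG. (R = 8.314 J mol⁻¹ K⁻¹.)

ΔG = 10.7 kJ/mol

(PQ₂ is a pure liquid — omitted from Qₚ.)
Qₚ = P(A)²·P(M)² / (P(J)²·P(MZ)) = (0.0075)²·(0.012)² / ((0.13)²·(0.018)) = 2.66×10⁻⁵
ΔG = RT ln(Qₚ/Kₚ) = (8.314 J mol⁻¹ K⁻¹)(800 K) × ln(2.66×10⁻⁵/5.3×10⁻⁶)
   = (6.651 kJ/mol)(1.613) = 10.7 kJ/mol
ΔG > 0, so the forward reaction is non-spontaneous (proceeds in reverse).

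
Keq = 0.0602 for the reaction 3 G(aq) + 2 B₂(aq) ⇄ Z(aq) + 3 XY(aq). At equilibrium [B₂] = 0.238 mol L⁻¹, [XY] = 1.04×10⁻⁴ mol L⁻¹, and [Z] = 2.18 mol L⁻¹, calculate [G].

[G] = 8.96×10⁻⁴ mol L⁻¹

At equilibrium, Keq = [Z]·[XY]³ / ([G]³·[B₂]²) = 0.0602.
(2.18)·(1.04×10⁻⁴)³ / (([G])³·(0.238)²) = 0.0602
[G]³ = 7.19×10⁻¹⁰ ⇒ [G] = 8.96×10⁻⁴ mol L⁻¹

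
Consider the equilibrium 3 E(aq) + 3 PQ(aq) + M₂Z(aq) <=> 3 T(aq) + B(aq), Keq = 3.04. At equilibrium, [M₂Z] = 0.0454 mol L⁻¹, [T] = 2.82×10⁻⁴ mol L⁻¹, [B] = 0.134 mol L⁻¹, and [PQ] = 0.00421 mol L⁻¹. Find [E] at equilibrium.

At equilibrium, Keq = [T]³·[B] / ([E]³·[PQ]³·[M₂Z]) = 3.04.
(2.82×10⁻⁴)³·(0.134) / (([E])³·(0.00421)³·(0.0454)) = 3.04
[E]³ = 2.92×10⁻⁴ ⇒ [E] = 0.0663 mol L⁻¹

[E] = 0.0663 mol L⁻¹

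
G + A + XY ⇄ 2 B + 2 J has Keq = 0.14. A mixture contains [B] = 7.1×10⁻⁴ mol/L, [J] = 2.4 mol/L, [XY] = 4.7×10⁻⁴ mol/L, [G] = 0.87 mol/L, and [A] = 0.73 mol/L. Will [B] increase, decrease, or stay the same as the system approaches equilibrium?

Q = [B]²·[J]² / ([G]·[A]·[XY]) = (7.1×10⁻⁴)²·(2.4)² / ((0.87)·(0.73)·(4.7×10⁻⁴)) = 0.0097
Q = 0.0097 < Keq = 0.14: net forward reaction.
B is a product, so it increases.

increase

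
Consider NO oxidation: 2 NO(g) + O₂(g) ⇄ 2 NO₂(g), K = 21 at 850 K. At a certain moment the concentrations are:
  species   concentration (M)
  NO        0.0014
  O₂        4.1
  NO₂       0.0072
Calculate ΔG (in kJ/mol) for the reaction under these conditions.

ΔG = -8.34 kJ/mol

Q = [NO₂]² / ([NO]²·[O₂]) = (0.0072)² / ((0.0014)²·(4.1)) = 6.45
ΔG = RT ln(Q/K) = (8.314 J mol⁻¹ K⁻¹)(850 K) × ln(6.45/21)
   = (7.067 kJ/mol)(-1.180) = -8.34 kJ/mol
ΔG < 0, so the forward reaction is spontaneous (proceeds forward).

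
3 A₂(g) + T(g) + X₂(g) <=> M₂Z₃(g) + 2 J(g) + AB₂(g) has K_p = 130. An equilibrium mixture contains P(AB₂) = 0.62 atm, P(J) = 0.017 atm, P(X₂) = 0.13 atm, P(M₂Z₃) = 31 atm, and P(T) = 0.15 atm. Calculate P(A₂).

At equilibrium, K_p = P(M₂Z₃)·P(J)²·P(AB₂) / (P(A₂)³·P(T)·P(X₂)) = 130.
(31)·(0.017)²·(0.62) / ((P(A₂))³·(0.15)·(0.13)) = 130
P(A₂)³ = 0.00219 ⇒ P(A₂) = 0.13 atm

P(A₂) = 0.13 atm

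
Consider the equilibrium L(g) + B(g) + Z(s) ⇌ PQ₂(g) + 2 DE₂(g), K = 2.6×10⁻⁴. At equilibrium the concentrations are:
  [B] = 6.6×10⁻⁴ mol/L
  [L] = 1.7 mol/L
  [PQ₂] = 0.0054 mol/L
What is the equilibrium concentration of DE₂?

[DE₂] = 0.0073 mol/L

(Z is a pure solid — omitted from K.)
At equilibrium, K = [PQ₂]·[DE₂]² / ([L]·[B]) = 2.6×10⁻⁴.
(0.0054)·([DE₂])² / ((1.7)·(6.6×10⁻⁴)) = 2.6×10⁻⁴
[DE₂]² = 5.40×10⁻⁵ ⇒ [DE₂] = 0.0073 mol/L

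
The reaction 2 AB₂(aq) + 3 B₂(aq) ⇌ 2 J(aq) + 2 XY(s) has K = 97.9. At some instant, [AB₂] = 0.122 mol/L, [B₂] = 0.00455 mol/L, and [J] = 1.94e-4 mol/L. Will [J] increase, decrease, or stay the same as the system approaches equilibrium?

increase

(XY is a pure solid — omitted from Q.)
Q = [J]² / ([AB₂]²·[B₂]³) = (1.94e-4)² / ((0.122)²·(0.00455)³) = 26.8
Q = 26.8 < K = 97.9: net forward reaction.
J is a product, so it increases.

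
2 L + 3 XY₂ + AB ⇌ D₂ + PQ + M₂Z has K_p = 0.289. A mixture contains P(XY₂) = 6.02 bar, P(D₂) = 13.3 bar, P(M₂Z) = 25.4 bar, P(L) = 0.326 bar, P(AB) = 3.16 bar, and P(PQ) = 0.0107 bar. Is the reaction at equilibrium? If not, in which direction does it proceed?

Q_p = P(D₂)·P(PQ)·P(M₂Z) / (P(L)²·P(XY₂)³·P(AB)) = (13.3)·(0.0107)·(25.4) / ((0.326)²·(6.02)³·(3.16)) = 0.0493
Q_p = 0.0493 < K_p = 0.289, so the forward reaction proceeds.

forward (toward products)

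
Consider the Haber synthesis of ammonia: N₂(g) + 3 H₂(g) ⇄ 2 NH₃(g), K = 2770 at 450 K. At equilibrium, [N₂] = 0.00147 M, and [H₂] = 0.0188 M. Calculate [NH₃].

[NH₃] = 0.00520 M

At equilibrium, K = [NH₃]² / ([N₂]·[H₂]³) = 2770.
([NH₃])² / ((0.00147)·(0.0188)³) = 2770
[NH₃]² = 2.71×10⁻⁵ ⇒ [NH₃] = 0.00520 M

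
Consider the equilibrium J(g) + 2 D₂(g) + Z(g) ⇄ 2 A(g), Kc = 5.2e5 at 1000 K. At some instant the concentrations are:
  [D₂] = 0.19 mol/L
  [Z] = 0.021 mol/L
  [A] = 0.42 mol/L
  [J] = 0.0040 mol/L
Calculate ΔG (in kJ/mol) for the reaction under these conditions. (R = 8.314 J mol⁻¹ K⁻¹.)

Qc = [A]² / ([J]·[D₂]²·[Z]) = (0.42)² / ((0.0040)·(0.19)²·(0.021)) = 58200
ΔG = RT ln(Qc/Kc) = (8.314 J mol⁻¹ K⁻¹)(1000 K) × ln(58200/5.2e5)
   = (8.314 kJ/mol)(-2.190) = -18.2 kJ/mol
ΔG < 0, so the forward reaction is spontaneous (proceeds forward).

ΔG = -18.2 kJ/mol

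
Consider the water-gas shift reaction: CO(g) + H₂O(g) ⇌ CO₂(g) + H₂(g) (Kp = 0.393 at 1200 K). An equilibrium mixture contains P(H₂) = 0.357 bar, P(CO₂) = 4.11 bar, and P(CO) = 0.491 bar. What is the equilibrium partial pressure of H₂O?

P(H₂O) = 7.60 bar

At equilibrium, Kp = P(CO₂)·P(H₂) / (P(CO)·P(H₂O)) = 0.393.
(4.11)·(0.357) / ((0.491)·(P(H₂O))) = 0.393
P(H₂O) = 7.60 bar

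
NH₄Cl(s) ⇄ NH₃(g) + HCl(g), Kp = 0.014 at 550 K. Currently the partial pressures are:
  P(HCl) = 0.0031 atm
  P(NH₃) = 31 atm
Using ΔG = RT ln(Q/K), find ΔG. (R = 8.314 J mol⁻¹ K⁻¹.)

(NH₄Cl is a pure solid — omitted from Qp.)
Qp = P(NH₃)·P(HCl) = (31)·(0.0031) = 0.0961
ΔG = RT ln(Qp/Kp) = (8.314 J mol⁻¹ K⁻¹)(550 K) × ln(0.0961/0.014)
   = (4.573 kJ/mol)(1.926) = 8.81 kJ/mol
ΔG > 0, so the forward reaction is non-spontaneous (proceeds in reverse).

ΔG = 8.81 kJ/mol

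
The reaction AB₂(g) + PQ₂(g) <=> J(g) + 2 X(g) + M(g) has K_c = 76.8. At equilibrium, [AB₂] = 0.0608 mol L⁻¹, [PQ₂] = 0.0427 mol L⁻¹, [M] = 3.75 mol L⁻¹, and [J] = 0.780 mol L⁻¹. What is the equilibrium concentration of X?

At equilibrium, K_c = [J]·[X]²·[M] / ([AB₂]·[PQ₂]) = 76.8.
(0.780)·([X])²·(3.75) / ((0.0608)·(0.0427)) = 76.8
[X]² = 0.0682 ⇒ [X] = 0.261 mol L⁻¹

[X] = 0.261 mol L⁻¹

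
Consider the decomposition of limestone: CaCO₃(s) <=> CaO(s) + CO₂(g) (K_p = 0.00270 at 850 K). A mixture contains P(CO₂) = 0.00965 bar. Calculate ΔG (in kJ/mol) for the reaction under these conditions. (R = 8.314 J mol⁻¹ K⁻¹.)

ΔG = 9.00 kJ/mol

(CaCO₃, CaO are pure solids — omitted from Q_p.)
Q_p = P(CO₂) = 0.00965
ΔG = RT ln(Q_p/K_p) = (8.314 J mol⁻¹ K⁻¹)(850 K) × ln(0.00965/0.00270)
   = (7.067 kJ/mol)(1.274) = 9.00 kJ/mol
ΔG > 0, so the forward reaction is non-spontaneous (proceeds in reverse).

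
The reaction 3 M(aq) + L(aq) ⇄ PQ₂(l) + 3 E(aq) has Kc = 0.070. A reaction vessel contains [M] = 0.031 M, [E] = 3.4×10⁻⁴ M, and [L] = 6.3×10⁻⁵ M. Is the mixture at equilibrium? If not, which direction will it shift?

no; Q < K, reaction proceeds forward

(PQ₂ is a pure liquid — omitted from Qc.)
Qc = [E]³ / ([M]³·[L]) = (3.4×10⁻⁴)³ / ((0.031)³·(6.3×10⁻⁵)) = 0.021
Qc = 0.021 < Kc = 0.070: net forward reaction.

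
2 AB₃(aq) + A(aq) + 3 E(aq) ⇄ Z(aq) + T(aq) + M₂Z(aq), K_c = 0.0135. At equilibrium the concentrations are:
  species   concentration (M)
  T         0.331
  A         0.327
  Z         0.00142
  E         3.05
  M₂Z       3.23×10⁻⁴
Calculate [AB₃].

[AB₃] = 0.00110 M

At equilibrium, K_c = [Z]·[T]·[M₂Z] / ([AB₃]²·[A]·[E]³) = 0.0135.
(0.00142)·(0.331)·(3.23×10⁻⁴) / (([AB₃])²·(0.327)·(3.05)³) = 0.0135
[AB₃]² = 1.21×10⁻⁶ ⇒ [AB₃] = 0.00110 M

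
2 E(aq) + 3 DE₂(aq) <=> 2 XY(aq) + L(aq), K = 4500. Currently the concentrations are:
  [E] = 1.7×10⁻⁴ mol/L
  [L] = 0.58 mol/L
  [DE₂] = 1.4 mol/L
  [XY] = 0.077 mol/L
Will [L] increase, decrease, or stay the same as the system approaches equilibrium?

decrease

Q = [XY]²·[L] / ([E]²·[DE₂]³) = (0.077)²·(0.58) / ((1.7×10⁻⁴)²·(1.4)³) = 43000
Q = 43000 > K = 4500: net reverse reaction.
L is a product, so it decreases.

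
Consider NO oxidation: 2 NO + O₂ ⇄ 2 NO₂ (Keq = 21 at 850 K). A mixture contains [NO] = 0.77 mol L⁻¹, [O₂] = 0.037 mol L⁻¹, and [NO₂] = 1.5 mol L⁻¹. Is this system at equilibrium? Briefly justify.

Q = [NO₂]² / ([NO]²·[O₂]) = (1.5)² / ((0.77)²·(0.037)) = 100
Q = 100 > Keq = 21: net reverse reaction.

no; Q > K, reaction proceeds in reverse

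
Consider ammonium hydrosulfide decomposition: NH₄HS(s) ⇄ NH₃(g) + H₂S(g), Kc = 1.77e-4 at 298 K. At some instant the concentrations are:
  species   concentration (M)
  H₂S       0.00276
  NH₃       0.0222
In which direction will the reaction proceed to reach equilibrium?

forward (toward products)

(NH₄HS is a pure solid — omitted from Qc.)
Qc = [NH₃]·[H₂S] = (0.0222)·(0.00276) = 6.13e-5
Qc = 6.13e-5 < Kc = 1.77e-4, so the forward reaction proceeds.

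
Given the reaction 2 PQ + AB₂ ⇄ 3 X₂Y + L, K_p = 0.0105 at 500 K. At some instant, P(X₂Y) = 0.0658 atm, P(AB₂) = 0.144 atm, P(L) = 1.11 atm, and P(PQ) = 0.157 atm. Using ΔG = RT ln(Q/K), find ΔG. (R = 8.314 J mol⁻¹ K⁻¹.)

ΔG = 8.89 kJ/mol

Q_p = P(X₂Y)³·P(L) / (P(PQ)²·P(AB₂)) = (0.0658)³·(1.11) / ((0.157)²·(0.144)) = 0.0891
ΔG = RT ln(Q_p/K_p) = (8.314 J mol⁻¹ K⁻¹)(500 K) × ln(0.0891/0.0105)
   = (4.157 kJ/mol)(2.138) = 8.89 kJ/mol
ΔG > 0, so the forward reaction is non-spontaneous (proceeds in reverse).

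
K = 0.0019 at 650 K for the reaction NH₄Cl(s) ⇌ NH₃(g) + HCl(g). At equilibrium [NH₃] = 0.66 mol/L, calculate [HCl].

[HCl] = 0.0029 mol/L

(NH₄Cl is a pure solid — omitted from K.)
At equilibrium, K = [NH₃]·[HCl] = 0.0019.
(0.66)·([HCl]) = 0.0019
[HCl] = 0.00288 = 0.0029 mol/L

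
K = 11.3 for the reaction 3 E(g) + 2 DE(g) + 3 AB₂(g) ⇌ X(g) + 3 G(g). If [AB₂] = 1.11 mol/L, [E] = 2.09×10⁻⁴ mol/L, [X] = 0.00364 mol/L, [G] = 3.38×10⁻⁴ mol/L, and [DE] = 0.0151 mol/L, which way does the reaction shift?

toward reactants

Q = [X]·[G]³ / ([E]³·[DE]²·[AB₂]³) = (0.00364)·(3.38×10⁻⁴)³ / ((2.09×10⁻⁴)³·(0.0151)²·(1.11)³) = 49.4
Q = 49.4 > K = 11.3, so the reverse reaction proceeds.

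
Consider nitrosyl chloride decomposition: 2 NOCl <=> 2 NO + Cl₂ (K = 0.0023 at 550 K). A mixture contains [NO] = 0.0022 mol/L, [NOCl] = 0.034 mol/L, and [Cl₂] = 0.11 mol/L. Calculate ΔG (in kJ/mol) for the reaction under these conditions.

Q = [NO]²·[Cl₂] / [NOCl]² = (0.0022)²·(0.11) / (0.034)² = 4.61×10⁻⁴
ΔG = RT ln(Q/K) = (8.314 J mol⁻¹ K⁻¹)(550 K) × ln(4.61×10⁻⁴/0.0023)
   = (4.573 kJ/mol)(-1.607) = -7.35 kJ/mol
ΔG < 0, so the forward reaction is spontaneous (proceeds forward).

ΔG = -7.35 kJ/mol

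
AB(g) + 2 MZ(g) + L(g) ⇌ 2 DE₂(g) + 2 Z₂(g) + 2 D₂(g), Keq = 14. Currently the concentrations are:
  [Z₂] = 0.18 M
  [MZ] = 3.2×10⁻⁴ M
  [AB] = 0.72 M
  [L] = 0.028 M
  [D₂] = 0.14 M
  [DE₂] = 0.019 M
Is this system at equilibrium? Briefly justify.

Q = [DE₂]²·[Z₂]²·[D₂]² / ([AB]·[MZ]²·[L]) = (0.019)²·(0.18)²·(0.14)² / ((0.72)·(3.2×10⁻⁴)²·(0.028)) = 110
Q = 110 > Keq = 14: net reverse reaction.

no; Q > K, reaction proceeds in reverse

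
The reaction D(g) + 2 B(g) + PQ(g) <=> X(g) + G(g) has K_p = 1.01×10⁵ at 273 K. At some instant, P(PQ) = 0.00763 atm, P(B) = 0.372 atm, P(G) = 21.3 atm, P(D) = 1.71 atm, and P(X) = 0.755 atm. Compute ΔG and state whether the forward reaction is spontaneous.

Q_p = P(X)·P(G) / (P(D)·P(B)²·P(PQ)) = (0.755)·(21.3) / ((1.71)·(0.372)²·(0.00763)) = 8910
ΔG = RT ln(Q_p/K_p) = (8.314 J mol⁻¹ K⁻¹)(273 K) × ln(8910/1.01×10⁵)
   = (2.270 kJ/mol)(-2.428) = -5.51 kJ/mol
ΔG < 0, so the forward reaction is spontaneous (proceeds forward).

ΔG = -5.51 kJ/mol; the forward reaction is spontaneous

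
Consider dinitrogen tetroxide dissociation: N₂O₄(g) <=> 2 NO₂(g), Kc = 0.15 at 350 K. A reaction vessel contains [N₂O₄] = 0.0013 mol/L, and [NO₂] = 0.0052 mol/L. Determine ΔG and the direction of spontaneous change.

Qc = [NO₂]² / [N₂O₄] = (0.0052)² / (0.0013) = 0.0208
ΔG = RT ln(Qc/Kc) = (8.314 J mol⁻¹ K⁻¹)(350 K) × ln(0.0208/0.15)
   = (2.910 kJ/mol)(-1.976) = -5.75 kJ/mol
ΔG < 0, so the forward reaction is spontaneous (proceeds forward).

ΔG = -5.75 kJ/mol; the forward reaction is spontaneous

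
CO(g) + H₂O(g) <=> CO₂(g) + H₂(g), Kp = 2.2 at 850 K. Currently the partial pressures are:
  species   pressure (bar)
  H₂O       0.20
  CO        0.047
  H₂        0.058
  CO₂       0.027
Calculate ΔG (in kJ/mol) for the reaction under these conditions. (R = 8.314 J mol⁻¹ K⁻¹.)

ΔG = -18.2 kJ/mol

Qp = P(CO₂)·P(H₂) / (P(CO)·P(H₂O)) = (0.027)·(0.058) / ((0.047)·(0.20)) = 0.167
ΔG = RT ln(Qp/Kp) = (8.314 J mol⁻¹ K⁻¹)(850 K) × ln(0.167/2.2)
   = (7.067 kJ/mol)(-2.578) = -18.2 kJ/mol
ΔG < 0, so the forward reaction is spontaneous (proceeds forward).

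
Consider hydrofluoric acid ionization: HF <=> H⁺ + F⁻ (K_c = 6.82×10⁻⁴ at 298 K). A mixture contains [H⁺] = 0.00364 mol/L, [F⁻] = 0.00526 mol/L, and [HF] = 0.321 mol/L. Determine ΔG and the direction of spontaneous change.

Q_c = [H⁺]·[F⁻] / [HF] = (0.00364)·(0.00526) / (0.321) = 5.96×10⁻⁵
ΔG = RT ln(Q_c/K_c) = (8.314 J mol⁻¹ K⁻¹)(298 K) × ln(5.96×10⁻⁵/6.82×10⁻⁴)
   = (2.478 kJ/mol)(-2.437) = -6.04 kJ/mol
ΔG < 0, so the forward reaction is spontaneous (proceeds forward).

ΔG = -6.04 kJ/mol; the forward reaction is spontaneous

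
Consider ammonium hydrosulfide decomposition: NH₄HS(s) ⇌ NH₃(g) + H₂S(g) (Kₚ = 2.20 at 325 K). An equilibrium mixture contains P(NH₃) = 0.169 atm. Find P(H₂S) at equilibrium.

(NH₄HS is a pure solid — omitted from Kₚ.)
At equilibrium, Kₚ = P(NH₃)·P(H₂S) = 2.20.
(0.169)·(P(H₂S)) = 2.20
P(H₂S) = 13.0 atm

P(H₂S) = 13.0 atm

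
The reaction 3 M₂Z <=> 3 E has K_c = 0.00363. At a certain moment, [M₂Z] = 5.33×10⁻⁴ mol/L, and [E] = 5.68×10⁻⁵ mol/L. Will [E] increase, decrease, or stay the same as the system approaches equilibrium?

increase

Q_c = [E]³ / [M₂Z]³ = (5.68×10⁻⁵)³ / (5.33×10⁻⁴)³ = 0.00121
Q_c = 0.00121 < K_c = 0.00363: net forward reaction.
E is a product, so it increases.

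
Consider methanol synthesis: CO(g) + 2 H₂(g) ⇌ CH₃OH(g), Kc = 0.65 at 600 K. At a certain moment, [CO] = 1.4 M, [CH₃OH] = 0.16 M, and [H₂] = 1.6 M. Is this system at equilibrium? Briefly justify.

no; Q < K, reaction proceeds forward

Qc = [CH₃OH] / ([CO]·[H₂]²) = (0.16) / ((1.4)·(1.6)²) = 0.045
Qc = 0.045 < Kc = 0.65: net forward reaction.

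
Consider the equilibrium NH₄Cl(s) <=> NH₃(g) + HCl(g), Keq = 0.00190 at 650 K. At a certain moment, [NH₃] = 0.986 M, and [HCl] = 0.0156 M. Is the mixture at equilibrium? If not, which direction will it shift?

no; Q > K, reaction proceeds in reverse

(NH₄Cl is a pure solid — omitted from Q.)
Q = [NH₃]·[HCl] = (0.986)·(0.0156) = 0.0154
Q = 0.0154 > Keq = 0.00190: net reverse reaction.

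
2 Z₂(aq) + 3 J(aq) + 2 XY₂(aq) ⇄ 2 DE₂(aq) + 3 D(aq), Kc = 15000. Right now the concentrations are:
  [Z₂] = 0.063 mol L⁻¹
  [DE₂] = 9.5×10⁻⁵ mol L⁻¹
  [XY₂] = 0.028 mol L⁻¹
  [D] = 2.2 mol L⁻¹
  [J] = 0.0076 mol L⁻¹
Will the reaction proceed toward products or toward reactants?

to the left

Qc = [DE₂]²·[D]³ / ([Z₂]²·[J]³·[XY₂]²) = (9.5×10⁻⁵)²·(2.2)³ / ((0.063)²·(0.0076)³·(0.028)²) = 70000
Qc = 70000 > Kc = 15000, so the reverse reaction proceeds.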